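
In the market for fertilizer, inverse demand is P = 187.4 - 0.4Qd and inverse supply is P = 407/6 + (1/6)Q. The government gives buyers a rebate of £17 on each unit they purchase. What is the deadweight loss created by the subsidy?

Deadweight loss = £255

Pre-subsidy: 187.4 - 0.4Q = 407/6 + (1/6)Q gives Q* = 211 and P* = 103.
With the rebate, buyers effectively pay Pb = Ps − 17, where Ps is the price sellers receive.
On the curves, Pb = 187.4 - 0.4Q and Ps = 407/6 + (1/6)Q; the wedge Ps − Pb = 17 gives 407/6 + (1/6)Q − (187.4 - 0.4Q) = 17, so Q' = 241.
Then Pb = 187.4 − 0.4·241 = 91 and Ps = 407/6 + (1/6)·241 = 108.
The subsidy expands output by 241 − 211 = 30 past the efficient level; on those units the gap between marginal cost and willingness to pay runs from 0 up to 17.
DWL = ½ × 17 × 30 = 255.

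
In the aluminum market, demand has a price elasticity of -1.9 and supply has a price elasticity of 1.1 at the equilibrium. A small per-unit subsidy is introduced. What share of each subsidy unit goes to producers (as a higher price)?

For a small subsidy around the equilibrium, the benefit split depends on the relative slopes, which at a point are proportional to the elasticities.
Buyer share = εs/(εs + |εd|) = 1.1/(1.1 + 1.9) = 11/30; seller share = |εd|/(εs + |εd|) = 19/30.
So producers capture 19/30 of the subsidy.

Producer share = 19/30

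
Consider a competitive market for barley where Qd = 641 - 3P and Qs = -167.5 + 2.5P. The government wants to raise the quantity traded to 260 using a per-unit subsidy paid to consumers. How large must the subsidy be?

Required subsidy s = 44 per unit

At Q = 260, invert demand for the buyer price: Pb = (641 − 260)/3 = 127; invert supply for the seller price: Ps = (260 − (-167.5))/2.5 = 171.
The subsidy must fill the gap: s = Ps − Pb = 171 − 127 = 44.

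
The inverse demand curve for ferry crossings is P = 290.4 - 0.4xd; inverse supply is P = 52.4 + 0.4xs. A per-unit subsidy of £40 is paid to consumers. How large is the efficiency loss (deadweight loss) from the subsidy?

Deadweight loss = £1000

Pre-subsidy: 290.4 - 0.4x = 52.4 + 0.4x gives x* = 297.5 and P* = 171.4.
With the rebate, buyers effectively pay Pb = Ps − 40, where Ps is the price sellers receive.
On the curves, Pb = 290.4 - 0.4x and Ps = 52.4 + 0.4x; the wedge Ps − Pb = 40 gives 52.4 + 0.4x − (290.4 - 0.4x) = 40, so x' = 347.5.
Then Pb = 290.4 − 0.4·347.5 = 151.4 and Ps = 52.4 + 0.4·347.5 = 191.4.
The subsidy expands output by 347.5 − 297.5 = 50 past the efficient level; on those units the gap between marginal cost and willingness to pay runs from 0 up to 40.
DWL = ½ × 40 × 50 = 1000.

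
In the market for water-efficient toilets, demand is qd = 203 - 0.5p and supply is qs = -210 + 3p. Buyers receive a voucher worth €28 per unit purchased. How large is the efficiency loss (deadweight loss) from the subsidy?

Deadweight loss = €168

Pre-subsidy: 203 - 0.5p = -210 + 3p gives p* = 118, q* = 144.
With the rebate, buyers effectively pay pb = ps − 28, where ps is the price sellers receive.
Demand in terms of ps becomes qd = 203 − 0.5(ps − 28) = 217 - 0.5ps. Setting this equal to supply: 217 - 0.5ps = -210 + 3ps, so ps = 122.
Buyers pay pb = 122 − 28 = 94; q' = -210 + 3·122 = 156.
The subsidy expands output by 156 − 144 = 12 past the efficient level; on those units the gap between marginal cost and willingness to pay runs from 0 up to 28.
DWL = ½ × 28 × 12 = 168.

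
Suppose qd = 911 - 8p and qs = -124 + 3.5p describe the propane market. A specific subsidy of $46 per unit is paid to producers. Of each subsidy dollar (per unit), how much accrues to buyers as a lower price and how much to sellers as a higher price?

Buyers gain $14 per unit; sellers gain $32 per unit

Pre-subsidy: 911 - 8p = -124 + 3.5p gives p* = 90, q* = 191.
With the subsidy, sellers receive ps = pb + 46 for each unit, where pb is the price buyers pay.
Supply in terms of pb becomes qs = -124 + 3.5(pb + 46) = 37 + 3.5pb. Setting this equal to demand: 911 - 8pb = 37 + 3.5pb, so pb = 76.
Sellers receive ps = 76 + 46 = 122; q' = 911 − 8·76 = 303.
Buyers' price falls by p* − pb = 90 − 76 = 14; sellers' price rises by ps − p* = 122 − 90 = 32.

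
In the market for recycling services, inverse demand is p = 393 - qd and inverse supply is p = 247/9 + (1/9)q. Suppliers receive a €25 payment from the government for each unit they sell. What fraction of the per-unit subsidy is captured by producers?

Pre-subsidy: 393 - q = 247/9 + (1/9)q gives q* = 329 and p* = 64.
With the subsidy, sellers receive ps = pb + 25 for each unit, where pb is the price buyers pay.
On the curves, pb = 393 - q and ps = 247/9 + (1/9)q; the wedge ps − pb = 25 gives 247/9 + (1/9)q − (393 - q) = 25, so q' = 351.5.
Then pb = 393 − 1·351.5 = 41.5 and ps = 247/9 + (1/9)·351.5 = 66.5.
Buyers' price falls by p* − pb = 64 − 41.5 = 22.5; sellers' price rises by ps − p* = 66.5 − 64 = 2.5.
So producers capture 2.5/25 = 0.1 of each unit of subsidy.

Producer share = 0.1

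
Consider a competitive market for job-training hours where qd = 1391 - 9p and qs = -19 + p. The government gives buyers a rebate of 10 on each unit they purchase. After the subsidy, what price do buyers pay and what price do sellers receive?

Pre-subsidy: 1391 - 9p = -19 + p gives p* = 141, q* = 122.
With the rebate, buyers effectively pay pb = ps − 10, where ps is the price sellers receive.
Demand in terms of ps becomes qd = 1391 − 9(ps − 10) = 1481 - 9ps. Setting this equal to supply: 1481 - 9ps = -19 + ps, so ps = 150.
Buyers pay pb = 150 − 10 = 140; q' = -19 + 1·150 = 131.

Buyers pay 140; sellers receive 150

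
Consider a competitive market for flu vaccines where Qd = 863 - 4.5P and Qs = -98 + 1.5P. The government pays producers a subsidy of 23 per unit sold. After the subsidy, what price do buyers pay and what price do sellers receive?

Pre-subsidy: 863 - 4.5P = -98 + 1.5P gives P* = 961/6, Q* = 142.25.
With the subsidy, sellers receive Ps = Pb + 23 for each unit, where Pb is the price buyers pay.
Supply in terms of Pb becomes Qs = -98 + 1.5(Pb + 23) = -63.5 + 1.5Pb. Setting this equal to demand: 863 - 4.5Pb = -63.5 + 1.5Pb, so Pb = 1853/12.
Sellers receive Ps = 1853/12 + 23 = 2129/12; Q' = 863 − 4.5·(1853/12) = 168.125.

Buyers pay 1853/12; sellers receive 2129/12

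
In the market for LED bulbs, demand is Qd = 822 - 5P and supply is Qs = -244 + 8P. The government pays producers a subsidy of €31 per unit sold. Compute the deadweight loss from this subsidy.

Deadweight loss = 19220/13

Pre-subsidy: 822 - 5P = -244 + 8P gives P* = 82, Q* = 412.
With the subsidy, sellers receive Ps = Pb + 31 for each unit, where Pb is the price buyers pay.
Supply in terms of Pb becomes Qs = -244 + 8(Pb + 31) = 4 + 8Pb. Setting this equal to demand: 822 - 5Pb = 4 + 8Pb, so Pb = 818/13.
Sellers receive Ps = 818/13 + 31 = 1221/13; Q' = 822 − 5·(818/13) = 6596/13.
The subsidy expands output by 6596/13 − 412 = 1240/13 past the efficient level; on those units the gap between marginal cost and willingness to pay runs from 0 up to 31.
DWL = ½ × 31 × 1240/13 = 19220/13.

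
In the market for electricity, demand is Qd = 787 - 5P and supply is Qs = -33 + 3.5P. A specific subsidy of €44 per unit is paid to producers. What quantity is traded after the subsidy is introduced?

Q' = 6719/17

Pre-subsidy: 787 - 5P = -33 + 3.5P gives P* = 1640/17, Q* = 5179/17.
With the subsidy, sellers receive Ps = Pb + 44 for each unit, where Pb is the price buyers pay.
Supply in terms of Pb becomes Qs = -33 + 3.5(Pb + 44) = 121 + 3.5Pb. Setting this equal to demand: 787 - 5Pb = 121 + 3.5Pb, so Pb = 1332/17.
Sellers receive Ps = 1332/17 + 44 = 2080/17; Q' = 787 − 5·(1332/17) = 6719/17.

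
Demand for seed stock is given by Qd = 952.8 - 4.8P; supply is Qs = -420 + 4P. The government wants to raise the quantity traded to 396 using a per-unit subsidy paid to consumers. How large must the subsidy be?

At Q = 396, invert demand for the buyer price: Pb = (952.8 − 396)/4.8 = 116; invert supply for the seller price: Ps = (396 − (-420))/4 = 204.
The subsidy must fill the gap: s = Ps − Pb = 204 − 116 = 88.

Required subsidy s = 88 per unit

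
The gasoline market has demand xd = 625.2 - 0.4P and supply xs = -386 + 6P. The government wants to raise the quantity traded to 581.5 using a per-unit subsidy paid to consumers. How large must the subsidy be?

Required subsidy s = 52 per unit

At x = 581.5, invert demand for the buyer price: Pb = (625.2 − 581.5)/0.4 = 109.25; invert supply for the seller price: Ps = (581.5 − (-386))/6 = 161.25.
The subsidy must fill the gap: s = Ps − Pb = 161.25 − 109.25 = 52.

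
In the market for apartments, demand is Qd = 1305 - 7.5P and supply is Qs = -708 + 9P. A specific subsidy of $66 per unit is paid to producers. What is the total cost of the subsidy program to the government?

Government cost = $43560

Pre-subsidy: 1305 - 7.5P = -708 + 9P gives P* = 122, Q* = 390.
With the subsidy, sellers receive Ps = Pb + 66 for each unit, where Pb is the price buyers pay.
Supply in terms of Pb becomes Qs = -708 + 9(Pb + 66) = -114 + 9Pb. Setting this equal to demand: 1305 - 7.5Pb = -114 + 9Pb, so Pb = 86.
Sellers receive Ps = 86 + 66 = 152; Q' = 1305 − 7.5·86 = 660.
Government outlay = subsidy × quantity = 66 × 660 = 43560.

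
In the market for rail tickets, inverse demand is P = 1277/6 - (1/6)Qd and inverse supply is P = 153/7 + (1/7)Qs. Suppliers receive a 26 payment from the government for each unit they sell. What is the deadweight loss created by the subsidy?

Deadweight loss = 1092

Pre-subsidy: 1277/6 - (1/6)Q = 153/7 + (1/7)Q gives Q* = 617 and P* = 110.
With the subsidy, sellers receive Ps = Pb + 26 for each unit, where Pb is the price buyers pay.
On the curves, Pb = 1277/6 - (1/6)Q and Ps = 153/7 + (1/7)Q; the wedge Ps − Pb = 26 gives 153/7 + (1/7)Q − (1277/6 - (1/6)Q) = 26, so Q' = 701.
Then Pb = 1277/6 − (1/6)·701 = 96 and Ps = 153/7 + (1/7)·701 = 122.
The subsidy expands output by 701 − 617 = 84 past the efficient level; on those units the gap between marginal cost and willingness to pay runs from 0 up to 26.
DWL = ½ × 26 × 84 = 1092.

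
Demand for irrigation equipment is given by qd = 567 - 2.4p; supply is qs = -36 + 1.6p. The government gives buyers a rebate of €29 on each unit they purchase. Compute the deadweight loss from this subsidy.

Pre-subsidy: 567 - 2.4p = -36 + 1.6p gives p* = 150.75, q* = 205.2.
With the rebate, buyers effectively pay pb = ps − 29, where ps is the price sellers receive.
Demand in terms of ps becomes qd = 567 − 2.4(ps − 29) = 636.6 - 2.4ps. Setting this equal to supply: 636.6 - 2.4ps = -36 + 1.6ps, so ps = 168.15.
Buyers pay pb = 168.15 − 29 = 139.15; q' = -36 + 1.6·168.15 = 233.04.
The subsidy expands output by 233.04 − 205.2 = 27.84 past the efficient level; on those units the gap between marginal cost and willingness to pay runs from 0 up to 29.
DWL = ½ × 29 × 27.84 = 403.68.

Deadweight loss = €403.68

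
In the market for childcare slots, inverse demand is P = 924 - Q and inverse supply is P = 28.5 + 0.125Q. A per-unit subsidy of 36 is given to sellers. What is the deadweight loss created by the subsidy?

Deadweight loss = 576

Pre-subsidy: 924 - Q = 28.5 + 0.125Q gives Q* = 796 and P* = 128.
With the subsidy, sellers receive Ps = Pb + 36 for each unit, where Pb is the price buyers pay.
On the curves, Pb = 924 - Q and Ps = 28.5 + 0.125Q; the wedge Ps − Pb = 36 gives 28.5 + 0.125Q − (924 - Q) = 36, so Q' = 828.
Then Pb = 924 − 1·828 = 96 and Ps = 28.5 + 0.125·828 = 132.
The subsidy expands output by 828 − 796 = 32 past the efficient level; on those units the gap between marginal cost and willingness to pay runs from 0 up to 36.
DWL = ½ × 36 × 32 = 576.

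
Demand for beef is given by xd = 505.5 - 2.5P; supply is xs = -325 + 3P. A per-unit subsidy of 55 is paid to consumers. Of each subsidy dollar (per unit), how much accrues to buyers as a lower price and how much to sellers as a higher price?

Buyers gain 30 per unit; sellers gain 25 per unit

Pre-subsidy: 505.5 - 2.5P = -325 + 3P gives P* = 151, x* = 128.
With the rebate, buyers effectively pay Pb = Ps − 55, where Ps is the price sellers receive.
Demand in terms of Ps becomes xd = 505.5 − 2.5(Ps − 55) = 643 - 2.5Ps. Setting this equal to supply: 643 - 2.5Ps = -325 + 3Ps, so Ps = 176.
Buyers pay Pb = 176 − 55 = 121; x' = -325 + 3·176 = 203.
Buyers' price falls by P* − Pb = 151 − 121 = 30; sellers' price rises by Ps − P* = 176 − 151 = 25.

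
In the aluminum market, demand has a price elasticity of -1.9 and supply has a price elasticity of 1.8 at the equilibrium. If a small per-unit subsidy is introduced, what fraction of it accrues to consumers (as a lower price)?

Consumer share = 18/37

For a small subsidy around the equilibrium, the benefit split depends on the relative slopes, which at a point are proportional to the elasticities.
Buyer share = εs/(εs + |εd|) = 1.8/(1.8 + 1.9) = 18/37; seller share = |εd|/(εs + |εd|) = 19/37.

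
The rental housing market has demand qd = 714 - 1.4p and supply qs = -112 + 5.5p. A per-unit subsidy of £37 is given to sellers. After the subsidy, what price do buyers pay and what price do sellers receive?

Buyers pay 2075/23; sellers receive 2926/23

Pre-subsidy: 714 - 1.4p = -112 + 5.5p gives p* = 8260/69, q* = 37702/69.
With the subsidy, sellers receive ps = pb + 37 for each unit, where pb is the price buyers pay.
Supply in terms of pb becomes qs = -112 + 5.5(pb + 37) = 91.5 + 5.5pb. Setting this equal to demand: 714 - 1.4pb = 91.5 + 5.5pb, so pb = 2075/23.
Sellers receive ps = 2075/23 + 37 = 2926/23; q' = 714 − 1.4·(2075/23) = 13517/23.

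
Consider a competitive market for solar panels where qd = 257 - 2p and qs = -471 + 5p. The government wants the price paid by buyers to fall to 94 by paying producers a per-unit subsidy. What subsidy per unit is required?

At a buyer price of 94, quantity demanded is 257 − 2·94 = 69.
Sellers supply 69 only when they receive ps with -471 + 5·ps = 69, i.e. ps = 108.
s = ps − pb = 108 − 94 = 14.

Required subsidy s = 14 per unit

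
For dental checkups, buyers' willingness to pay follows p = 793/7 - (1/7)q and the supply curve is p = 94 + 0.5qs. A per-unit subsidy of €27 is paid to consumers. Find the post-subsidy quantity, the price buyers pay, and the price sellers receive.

q' = 72; buyers pay €103; sellers receive €130

Pre-subsidy: 793/7 - (1/7)q = 94 + 0.5q gives q* = 30 and p* = 109.
With the rebate, buyers effectively pay pb = ps − 27, where ps is the price sellers receive.
On the curves, pb = 793/7 - (1/7)q and ps = 94 + 0.5q; the wedge ps − pb = 27 gives 94 + 0.5q − (793/7 - (1/7)q) = 27, so q' = 72.
Then pb = 793/7 − (1/7)·72 = 103 and ps = 94 + 0.5·72 = 130.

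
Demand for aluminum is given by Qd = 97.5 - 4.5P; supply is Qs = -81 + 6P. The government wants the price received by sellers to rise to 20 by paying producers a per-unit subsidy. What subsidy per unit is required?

At a seller price of 20, quantity supplied is -81 + 6·20 = 39.
Buyers absorb 39 only when they pay Pb with 97.5 − 4.5·Pb = 39, i.e. Pb = 13.
s = Ps − Pb = 20 − 13 = 7.

Required subsidy s = 7 per unit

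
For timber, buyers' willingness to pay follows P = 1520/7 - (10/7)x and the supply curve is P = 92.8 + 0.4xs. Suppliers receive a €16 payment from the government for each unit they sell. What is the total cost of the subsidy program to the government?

Government cost = €1228

Pre-subsidy: 1520/7 - (10/7)x = 92.8 + 0.4x gives x* = 68 and P* = 120.
With the subsidy, sellers receive Ps = Pb + 16 for each unit, where Pb is the price buyers pay.
On the curves, Pb = 1520/7 - (10/7)x and Ps = 92.8 + 0.4x; the wedge Ps − Pb = 16 gives 92.8 + 0.4x − (1520/7 - (10/7)x) = 16, so x' = 76.75.
Then Pb = 1520/7 − (10/7)·76.75 = 107.5 and Ps = 92.8 + 0.4·76.75 = 123.5.
Government outlay = subsidy × quantity = 16 × 76.75 = 1228.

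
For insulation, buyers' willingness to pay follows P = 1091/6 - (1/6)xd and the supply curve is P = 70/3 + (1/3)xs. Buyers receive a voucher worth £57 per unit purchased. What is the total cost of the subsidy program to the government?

Government cost = £24567

Pre-subsidy: 1091/6 - (1/6)x = 70/3 + (1/3)x gives x* = 317 and P* = 129.
With the rebate, buyers effectively pay Pb = Ps − 57, where Ps is the price sellers receive.
On the curves, Pb = 1091/6 - (1/6)x and Ps = 70/3 + (1/3)x; the wedge Ps − Pb = 57 gives 70/3 + (1/3)x − (1091/6 - (1/6)x) = 57, so x' = 431.
Then Pb = 1091/6 − (1/6)·431 = 110 and Ps = 70/3 + (1/3)·431 = 167.
Government outlay = subsidy × quantity = 57 × 431 = 24567.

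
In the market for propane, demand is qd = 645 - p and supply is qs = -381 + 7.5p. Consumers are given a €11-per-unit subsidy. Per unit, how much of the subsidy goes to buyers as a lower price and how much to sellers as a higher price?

Pre-subsidy: 645 - p = -381 + 7.5p gives p* = 2052/17, q* = 8913/17.
With the rebate, buyers effectively pay pb = ps − 11, where ps is the price sellers receive.
Demand in terms of ps becomes qd = 645 − 1(ps − 11) = 656 - ps. Setting this equal to supply: 656 - ps = -381 + 7.5ps, so ps = 122.
Buyers pay pb = 122 − 11 = 111; q' = -381 + 7.5·122 = 534.
Buyers' price falls by p* − pb = 2052/17 − 111 = 165/17; sellers' price rises by ps − p* = 122 − 2052/17 = 22/17.

Buyers gain 165/17 per unit; sellers gain 22/17 per unit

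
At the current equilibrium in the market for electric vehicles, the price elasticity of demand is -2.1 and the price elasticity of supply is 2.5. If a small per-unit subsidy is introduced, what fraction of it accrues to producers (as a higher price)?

For a small subsidy around the equilibrium, the benefit split depends on the relative slopes, which at a point are proportional to the elasticities.
Buyer share = εs/(εs + |εd|) = 2.5/(2.5 + 2.1) = 25/46; seller share = |εd|/(εs + |εd|) = 21/46.
So producers capture 21/46 of the subsidy.

Producer share = 21/46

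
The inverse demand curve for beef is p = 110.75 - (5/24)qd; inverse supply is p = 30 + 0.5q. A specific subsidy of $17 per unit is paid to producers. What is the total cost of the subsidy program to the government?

Government cost = $2346

Pre-subsidy: 110.75 - (5/24)q = 30 + 0.5q gives q* = 114 and p* = 87.
With the subsidy, sellers receive ps = pb + 17 for each unit, where pb is the price buyers pay.
On the curves, pb = 110.75 - (5/24)q and ps = 30 + 0.5q; the wedge ps − pb = 17 gives 30 + 0.5q − (110.75 - (5/24)q) = 17, so q' = 138.
Then pb = 110.75 − (5/24)·138 = 82 and ps = 30 + 0.5·138 = 99.
Government outlay = subsidy × quantity = 17 × 138 = 2346.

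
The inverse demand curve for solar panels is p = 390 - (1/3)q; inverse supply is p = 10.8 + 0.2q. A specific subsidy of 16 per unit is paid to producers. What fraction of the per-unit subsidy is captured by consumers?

Pre-subsidy: 390 - (1/3)q = 10.8 + 0.2q gives q* = 711 and p* = 153.
With the subsidy, sellers receive ps = pb + 16 for each unit, where pb is the price buyers pay.
On the curves, pb = 390 - (1/3)q and ps = 10.8 + 0.2q; the wedge ps − pb = 16 gives 10.8 + 0.2q − (390 - (1/3)q) = 16, so q' = 741.
Then pb = 390 − (1/3)·741 = 143 and ps = 10.8 + 0.2·741 = 159.
Buyers' price falls by p* − pb = 153 − 143 = 10; sellers' price rises by ps − p* = 159 − 153 = 6.
So consumers capture 10/16 = 0.625 of each unit of subsidy.

Consumer share = 0.625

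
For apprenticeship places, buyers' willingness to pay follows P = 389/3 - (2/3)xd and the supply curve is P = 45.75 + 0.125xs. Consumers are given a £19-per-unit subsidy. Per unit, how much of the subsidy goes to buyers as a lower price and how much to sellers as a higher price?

Pre-subsidy: 389/3 - (2/3)x = 45.75 + 0.125x gives x* = 106 and P* = 59.
With the rebate, buyers effectively pay Pb = Ps − 19, where Ps is the price sellers receive.
On the curves, Pb = 389/3 - (2/3)x and Ps = 45.75 + 0.125x; the wedge Ps − Pb = 19 gives 45.75 + 0.125x − (389/3 - (2/3)x) = 19, so x' = 130.
Then Pb = 389/3 − (2/3)·130 = 43 and Ps = 45.75 + 0.125·130 = 62.
Buyers' price falls by P* − Pb = 59 − 43 = 16; sellers' price rises by Ps − P* = 62 − 59 = 3.

Buyers gain £16 per unit; sellers gain £3 per unit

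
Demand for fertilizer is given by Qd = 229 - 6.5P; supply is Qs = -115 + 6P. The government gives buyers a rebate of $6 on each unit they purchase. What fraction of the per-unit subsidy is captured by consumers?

Consumer share = 0.48

Pre-subsidy: 229 - 6.5P = -115 + 6P gives P* = 27.52, Q* = 50.12.
With the rebate, buyers effectively pay Pb = Ps − 6, where Ps is the price sellers receive.
Demand in terms of Ps becomes Qd = 229 − 6.5(Ps − 6) = 268 - 6.5Ps. Setting this equal to supply: 268 - 6.5Ps = -115 + 6Ps, so Ps = 30.64.
Buyers pay Pb = 30.64 − 6 = 24.64; Q' = -115 + 6·30.64 = 68.84.
Buyers' price falls by P* − Pb = 27.52 − 24.64 = 2.88; sellers' price rises by Ps − P* = 30.64 − 27.52 = 3.12.
So consumers capture 2.88/6 = 0.48 of each unit of subsidy.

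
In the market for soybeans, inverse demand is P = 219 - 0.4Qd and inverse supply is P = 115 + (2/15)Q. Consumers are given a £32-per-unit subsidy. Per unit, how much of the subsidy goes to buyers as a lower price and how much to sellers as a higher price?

Buyers gain £24 per unit; sellers gain £8 per unit

Pre-subsidy: 219 - 0.4Q = 115 + (2/15)Q gives Q* = 195 and P* = 141.
With the rebate, buyers effectively pay Pb = Ps − 32, where Ps is the price sellers receive.
On the curves, Pb = 219 - 0.4Q and Ps = 115 + (2/15)Q; the wedge Ps − Pb = 32 gives 115 + (2/15)Q − (219 - 0.4Q) = 32, so Q' = 255.
Then Pb = 219 − 0.4·255 = 117 and Ps = 115 + (2/15)·255 = 149.
Buyers' price falls by P* − Pb = 141 − 117 = 24; sellers' price rises by Ps − P* = 149 − 141 = 8.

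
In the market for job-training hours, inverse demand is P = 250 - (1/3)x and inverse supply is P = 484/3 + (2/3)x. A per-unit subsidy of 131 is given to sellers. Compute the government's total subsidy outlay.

Pre-subsidy: 250 - (1/3)x = 484/3 + (2/3)x gives x* = 266/3 and P* = 1984/9.
With the subsidy, sellers receive Ps = Pb + 131 for each unit, where Pb is the price buyers pay.
On the curves, Pb = 250 - (1/3)x and Ps = 484/3 + (2/3)x; the wedge Ps − Pb = 131 gives 484/3 + (2/3)x − (250 - (1/3)x) = 131, so x' = 659/3.
Then Pb = 250 − (1/3)·(659/3) = 1591/9 and Ps = 484/3 + (2/3)·(659/3) = 2770/9.
Government outlay = subsidy × quantity = 131 × 659/3 = 86329/3.

Government cost = 86329/3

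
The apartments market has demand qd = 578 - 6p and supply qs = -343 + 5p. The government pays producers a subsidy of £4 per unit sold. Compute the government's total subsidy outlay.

Government cost = 3808/11

Pre-subsidy: 578 - 6p = -343 + 5p gives p* = 921/11, q* = 832/11.
With the subsidy, sellers receive ps = pb + 4 for each unit, where pb is the price buyers pay.
Supply in terms of pb becomes qs = -343 + 5(pb + 4) = -323 + 5pb. Setting this equal to demand: 578 - 6pb = -323 + 5pb, so pb = 901/11.
Sellers receive ps = 901/11 + 4 = 945/11; q' = 578 − 6·(901/11) = 952/11.
Government outlay = subsidy × quantity = 4 × 952/11 = 3808/11.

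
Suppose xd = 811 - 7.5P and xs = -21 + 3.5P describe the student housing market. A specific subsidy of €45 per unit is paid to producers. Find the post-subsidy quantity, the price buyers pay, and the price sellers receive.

x' = 15449/44; buyers pay 1349/22; sellers receive 2339/22

Pre-subsidy: 811 - 7.5P = -21 + 3.5P gives P* = 832/11, x* = 2681/11.
With the subsidy, sellers receive Ps = Pb + 45 for each unit, where Pb is the price buyers pay.
Supply in terms of Pb becomes xs = -21 + 3.5(Pb + 45) = 136.5 + 3.5Pb. Setting this equal to demand: 811 - 7.5Pb = 136.5 + 3.5Pb, so Pb = 1349/22.
Sellers receive Ps = 1349/22 + 45 = 2339/22; x' = 811 − 7.5·(1349/22) = 15449/44.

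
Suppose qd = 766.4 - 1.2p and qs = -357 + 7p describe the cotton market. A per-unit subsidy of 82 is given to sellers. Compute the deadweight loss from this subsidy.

Pre-subsidy: 766.4 - 1.2p = -357 + 7p gives p* = 137, q* = 602.
With the subsidy, sellers receive ps = pb + 82 for each unit, where pb is the price buyers pay.
Supply in terms of pb becomes qs = -357 + 7(pb + 82) = 217 + 7pb. Setting this equal to demand: 766.4 - 1.2pb = 217 + 7pb, so pb = 67.
Sellers receive ps = 67 + 82 = 149; q' = 766.4 − 1.2·67 = 686.
The subsidy expands output by 686 − 602 = 84 past the efficient level; on those units the gap between marginal cost and willingness to pay runs from 0 up to 82.
DWL = ½ × 82 × 84 = 3444.

Deadweight loss = 3444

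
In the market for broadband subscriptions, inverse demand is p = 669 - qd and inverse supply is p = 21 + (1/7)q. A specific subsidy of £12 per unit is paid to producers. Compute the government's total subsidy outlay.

Government cost = £6930

Pre-subsidy: 669 - q = 21 + (1/7)q gives q* = 567 and p* = 102.
With the subsidy, sellers receive ps = pb + 12 for each unit, where pb is the price buyers pay.
On the curves, pb = 669 - q and ps = 21 + (1/7)q; the wedge ps − pb = 12 gives 21 + (1/7)q − (669 - q) = 12, so q' = 577.5.
Then pb = 669 − 1·577.5 = 91.5 and ps = 21 + (1/7)·577.5 = 103.5.
Government outlay = subsidy × quantity = 12 × 577.5 = 6930.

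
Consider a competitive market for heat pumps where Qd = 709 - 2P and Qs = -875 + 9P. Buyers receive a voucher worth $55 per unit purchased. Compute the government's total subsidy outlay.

Government cost = $28105

Pre-subsidy: 709 - 2P = -875 + 9P gives P* = 144, Q* = 421.
With the rebate, buyers effectively pay Pb = Ps − 55, where Ps is the price sellers receive.
Demand in terms of Ps becomes Qd = 709 − 2(Ps − 55) = 819 - 2Ps. Setting this equal to supply: 819 - 2Ps = -875 + 9Ps, so Ps = 154.
Buyers pay Pb = 154 − 55 = 99; Q' = -875 + 9·154 = 511.
Government outlay = subsidy × quantity = 55 × 511 = 28105.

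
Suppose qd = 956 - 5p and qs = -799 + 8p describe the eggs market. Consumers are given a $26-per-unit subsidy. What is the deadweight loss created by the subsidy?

Deadweight loss = $1040

Pre-subsidy: 956 - 5p = -799 + 8p gives p* = 135, q* = 281.
With the rebate, buyers effectively pay pb = ps − 26, where ps is the price sellers receive.
Demand in terms of ps becomes qd = 956 − 5(ps − 26) = 1086 - 5ps. Setting this equal to supply: 1086 - 5ps = -799 + 8ps, so ps = 145.
Buyers pay pb = 145 − 26 = 119; q' = -799 + 8·145 = 361.
The subsidy expands output by 361 − 281 = 80 past the efficient level; on those units the gap between marginal cost and willingness to pay runs from 0 up to 26.
DWL = ½ × 26 × 80 = 1040.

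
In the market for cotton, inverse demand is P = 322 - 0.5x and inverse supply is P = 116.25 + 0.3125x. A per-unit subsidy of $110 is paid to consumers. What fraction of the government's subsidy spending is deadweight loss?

Pre-subsidy: 322 - 0.5x = 116.25 + 0.3125x gives x* = 3292/13 and P* = 2540/13.
With the rebate, buyers effectively pay Pb = Ps − 110, where Ps is the price sellers receive.
On the curves, Pb = 322 - 0.5x and Ps = 116.25 + 0.3125x; the wedge Ps − Pb = 110 gives 116.25 + 0.3125x − (322 - 0.5x) = 110, so x' = 5052/13.
Then Pb = 322 − 0.5·(5052/13) = 1660/13 and Ps = 116.25 + 0.3125·(5052/13) = 3090/13.
ΔCS = ½(3292/13 + 5052/13)(2540/13 − 1660/13) = 3671360/169; ΔPS = ½(3292/13 + 5052/13)(3090/13 − 2540/13) = 2294600/169.
Government spending = 110 × 5052/13 = 555720/13.
DWL = ½ × 110 × (5052/13 − 3292/13) = 96800/13; fraction = (96800/13) / (555720/13) = 220/1263.

DWL / government spending = 220/1263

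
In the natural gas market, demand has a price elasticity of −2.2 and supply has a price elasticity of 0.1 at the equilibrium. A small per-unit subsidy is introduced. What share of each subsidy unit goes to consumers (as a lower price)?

For a small subsidy around the equilibrium, the benefit split depends on the relative slopes, which at a point are proportional to the elasticities.
Buyer share = εs/(εs + |εd|) = 0.1/(0.1 + 2.2) = 1/23; seller share = |εd|/(εs + |εd|) = 22/23.

Consumer share = 1/23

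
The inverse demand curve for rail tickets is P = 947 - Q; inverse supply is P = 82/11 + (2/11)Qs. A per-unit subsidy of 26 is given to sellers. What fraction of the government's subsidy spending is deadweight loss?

Pre-subsidy: 947 - Q = 82/11 + (2/11)Q gives Q* = 795 and P* = 152.
With the subsidy, sellers receive Ps = Pb + 26 for each unit, where Pb is the price buyers pay.
On the curves, Pb = 947 - Q and Ps = 82/11 + (2/11)Q; the wedge Ps − Pb = 26 gives 82/11 + (2/11)Q − (947 - Q) = 26, so Q' = 817.
Then Pb = 947 − 1·817 = 130 and Ps = 82/11 + (2/11)·817 = 156.
ΔCS = ½(795 + 817)(152 − 130) = 17732; ΔPS = ½(795 + 817)(156 − 152) = 3224.
Government spending = 26 × 817 = 21242.
DWL = ½ × 26 × (817 − 795) = 286; fraction = 286 / 21242 = 11/817.

DWL / government spending = 11/817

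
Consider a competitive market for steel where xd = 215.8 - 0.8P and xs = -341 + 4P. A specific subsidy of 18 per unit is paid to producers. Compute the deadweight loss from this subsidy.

Deadweight loss = 108

Pre-subsidy: 215.8 - 0.8P = -341 + 4P gives P* = 116, x* = 123.
With the subsidy, sellers receive Ps = Pb + 18 for each unit, where Pb is the price buyers pay.
Supply in terms of Pb becomes xs = -341 + 4(Pb + 18) = -269 + 4Pb. Setting this equal to demand: 215.8 - 0.8Pb = -269 + 4Pb, so Pb = 101.
Sellers receive Ps = 101 + 18 = 119; x' = 215.8 − 0.8·101 = 135.
The subsidy expands output by 135 − 123 = 12 past the efficient level; on those units the gap between marginal cost and willingness to pay runs from 0 up to 18.
DWL = ½ × 18 × 12 = 108.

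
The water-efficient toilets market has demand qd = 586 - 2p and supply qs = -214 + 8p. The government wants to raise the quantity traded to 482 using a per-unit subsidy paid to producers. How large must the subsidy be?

Required subsidy s = 35 per unit

At q = 482, invert demand for the buyer price: pb = (586 − 482)/2 = 52; invert supply for the seller price: ps = (482 − (-214))/8 = 87.
The subsidy must fill the gap: s = ps − pb = 87 − 52 = 35.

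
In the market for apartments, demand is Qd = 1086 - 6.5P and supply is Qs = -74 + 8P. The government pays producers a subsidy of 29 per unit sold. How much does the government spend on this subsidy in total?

Government cost = 19430

Pre-subsidy: 1086 - 6.5P = -74 + 8P gives P* = 80, Q* = 566.
With the subsidy, sellers receive Ps = Pb + 29 for each unit, where Pb is the price buyers pay.
Supply in terms of Pb becomes Qs = -74 + 8(Pb + 29) = 158 + 8Pb. Setting this equal to demand: 1086 - 6.5Pb = 158 + 8Pb, so Pb = 64.
Sellers receive Ps = 64 + 29 = 93; Q' = 1086 − 6.5·64 = 670.
Government outlay = subsidy × quantity = 29 × 670 = 19430.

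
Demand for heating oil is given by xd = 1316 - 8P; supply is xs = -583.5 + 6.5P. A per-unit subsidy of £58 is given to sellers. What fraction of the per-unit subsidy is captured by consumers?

Consumer share = 13/29

Pre-subsidy: 1316 - 8P = -583.5 + 6.5P gives P* = 131, x* = 268.
With the subsidy, sellers receive Ps = Pb + 58 for each unit, where Pb is the price buyers pay.
Supply in terms of Pb becomes xs = -583.5 + 6.5(Pb + 58) = -206.5 + 6.5Pb. Setting this equal to demand: 1316 - 8Pb = -206.5 + 6.5Pb, so Pb = 105.
Sellers receive Ps = 105 + 58 = 163; x' = 1316 − 8·105 = 476.
Buyers' price falls by P* − Pb = 131 − 105 = 26; sellers' price rises by Ps − P* = 163 − 131 = 32.
So consumers capture 26/58 = 13/29 of each unit of subsidy.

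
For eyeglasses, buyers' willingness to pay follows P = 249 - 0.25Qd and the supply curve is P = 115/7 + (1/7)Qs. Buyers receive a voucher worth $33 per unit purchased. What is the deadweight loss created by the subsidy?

Deadweight loss = $1386

Pre-subsidy: 249 - 0.25Q = 115/7 + (1/7)Q gives Q* = 592 and P* = 101.
With the rebate, buyers effectively pay Pb = Ps − 33, where Ps is the price sellers receive.
On the curves, Pb = 249 - 0.25Q and Ps = 115/7 + (1/7)Q; the wedge Ps − Pb = 33 gives 115/7 + (1/7)Q − (249 - 0.25Q) = 33, so Q' = 676.
Then Pb = 249 − 0.25·676 = 80 and Ps = 115/7 + (1/7)·676 = 113.
The subsidy expands output by 676 − 592 = 84 past the efficient level; on those units the gap between marginal cost and willingness to pay runs from 0 up to 33.
DWL = ½ × 33 × 84 = 1386.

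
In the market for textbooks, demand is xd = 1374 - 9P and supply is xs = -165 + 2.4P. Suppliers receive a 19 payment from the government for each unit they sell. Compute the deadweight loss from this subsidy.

Deadweight loss = 342

Pre-subsidy: 1374 - 9P = -165 + 2.4P gives P* = 135, x* = 159.
With the subsidy, sellers receive Ps = Pb + 19 for each unit, where Pb is the price buyers pay.
Supply in terms of Pb becomes xs = -165 + 2.4(Pb + 19) = -119.4 + 2.4Pb. Setting this equal to demand: 1374 - 9Pb = -119.4 + 2.4Pb, so Pb = 131.
Sellers receive Ps = 131 + 19 = 150; x' = 1374 − 9·131 = 195.
The subsidy expands output by 195 − 159 = 36 past the efficient level; on those units the gap between marginal cost and willingness to pay runs from 0 up to 19.
DWL = ½ × 19 × 36 = 342.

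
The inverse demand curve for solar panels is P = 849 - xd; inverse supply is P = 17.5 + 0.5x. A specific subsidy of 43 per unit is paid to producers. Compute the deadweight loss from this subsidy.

Deadweight loss = 1849/3

Pre-subsidy: 849 - x = 17.5 + 0.5x gives x* = 1663/3 and P* = 884/3.
With the subsidy, sellers receive Ps = Pb + 43 for each unit, where Pb is the price buyers pay.
On the curves, Pb = 849 - x and Ps = 17.5 + 0.5x; the wedge Ps − Pb = 43 gives 17.5 + 0.5x − (849 - x) = 43, so x' = 583.
Then Pb = 849 − 1·583 = 266 and Ps = 17.5 + 0.5·583 = 309.
The subsidy expands output by 583 − 1663/3 = 86/3 past the efficient level; on those units the gap between marginal cost and willingness to pay runs from 0 up to 43.
DWL = ½ × 43 × 86/3 = 1849/3.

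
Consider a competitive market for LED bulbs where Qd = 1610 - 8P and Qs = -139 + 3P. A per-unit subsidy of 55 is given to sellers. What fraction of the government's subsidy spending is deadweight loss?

Pre-subsidy: 1610 - 8P = -139 + 3P gives P* = 159, Q* = 338.
With the subsidy, sellers receive Ps = Pb + 55 for each unit, where Pb is the price buyers pay.
Supply in terms of Pb becomes Qs = -139 + 3(Pb + 55) = 26 + 3Pb. Setting this equal to demand: 1610 - 8Pb = 26 + 3Pb, so Pb = 144.
Sellers receive Ps = 144 + 55 = 199; Q' = 1610 − 8·144 = 458.
ΔCS = ½(338 + 458)(159 − 144) = 5970; ΔPS = ½(338 + 458)(199 − 159) = 15920.
Government spending = 55 × 458 = 25190.
DWL = ½ × 55 × (458 − 338) = 3300; fraction = 3300 / 25190 = 30/229.

DWL / government spending = 30/229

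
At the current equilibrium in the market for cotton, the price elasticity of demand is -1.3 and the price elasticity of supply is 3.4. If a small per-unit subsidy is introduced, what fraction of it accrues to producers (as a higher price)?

Producer share = 13/47

For a small subsidy around the equilibrium, the benefit split depends on the relative slopes, which at a point are proportional to the elasticities.
Buyer share = εs/(εs + |εd|) = 3.4/(3.4 + 1.3) = 34/47; seller share = |εd|/(εs + |εd|) = 13/47.
So producers capture 13/47 of the subsidy.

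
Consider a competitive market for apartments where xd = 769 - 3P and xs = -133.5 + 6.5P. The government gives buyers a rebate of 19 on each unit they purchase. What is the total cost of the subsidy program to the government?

Government cost = 9937

Pre-subsidy: 769 - 3P = -133.5 + 6.5P gives P* = 95, x* = 484.
With the rebate, buyers effectively pay Pb = Ps − 19, where Ps is the price sellers receive.
Demand in terms of Ps becomes xd = 769 − 3(Ps − 19) = 826 - 3Ps. Setting this equal to supply: 826 - 3Ps = -133.5 + 6.5Ps, so Ps = 101.
Buyers pay Pb = 101 − 19 = 82; x' = -133.5 + 6.5·101 = 523.
Government outlay = subsidy × quantity = 19 × 523 = 9937.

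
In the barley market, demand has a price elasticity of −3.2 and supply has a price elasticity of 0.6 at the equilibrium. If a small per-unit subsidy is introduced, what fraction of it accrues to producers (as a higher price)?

For a small subsidy around the equilibrium, the benefit split depends on the relative slopes, which at a point are proportional to the elasticities.
Buyer share = εs/(εs + |εd|) = 0.6/(0.6 + 3.2) = 3/19; seller share = |εd|/(εs + |εd|) = 16/19.
So producers capture 16/19 of the subsidy.

Producer share = 16/19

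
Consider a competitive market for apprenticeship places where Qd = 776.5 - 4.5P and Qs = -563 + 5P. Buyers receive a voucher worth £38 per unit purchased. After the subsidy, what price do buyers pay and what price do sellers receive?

Buyers pay £121; sellers receive £159

Pre-subsidy: 776.5 - 4.5P = -563 + 5P gives P* = 141, Q* = 142.
With the rebate, buyers effectively pay Pb = Ps − 38, where Ps is the price sellers receive.
Demand in terms of Ps becomes Qd = 776.5 − 4.5(Ps − 38) = 947.5 - 4.5Ps. Setting this equal to supply: 947.5 - 4.5Ps = -563 + 5Ps, so Ps = 159.
Buyers pay Pb = 159 − 38 = 121; Q' = -563 + 5·159 = 232.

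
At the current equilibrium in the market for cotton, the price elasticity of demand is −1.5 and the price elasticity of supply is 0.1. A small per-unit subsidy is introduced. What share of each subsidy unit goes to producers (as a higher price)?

Producer share = 0.9375

For a small subsidy around the equilibrium, the benefit split depends on the relative slopes, which at a point are proportional to the elasticities.
Buyer share = εs/(εs + |εd|) = 0.1/(0.1 + 1.5) = 0.0625; seller share = |εd|/(εs + |εd|) = 0.9375.
So producers capture 0.9375 of the subsidy.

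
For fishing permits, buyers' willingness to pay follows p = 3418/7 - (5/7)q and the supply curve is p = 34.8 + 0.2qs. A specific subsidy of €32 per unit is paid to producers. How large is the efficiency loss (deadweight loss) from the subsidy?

Pre-subsidy: 3418/7 - (5/7)q = 34.8 + 0.2q gives q* = 496 and p* = 134.
With the subsidy, sellers receive ps = pb + 32 for each unit, where pb is the price buyers pay.
On the curves, pb = 3418/7 - (5/7)q and ps = 34.8 + 0.2q; the wedge ps − pb = 32 gives 34.8 + 0.2q − (3418/7 - (5/7)q) = 32, so q' = 531.
Then pb = 3418/7 − (5/7)·531 = 109 and ps = 34.8 + 0.2·531 = 141.
The subsidy expands output by 531 − 496 = 35 past the efficient level; on those units the gap between marginal cost and willingness to pay runs from 0 up to 32.
DWL = ½ × 32 × 35 = 560.

Deadweight loss = €560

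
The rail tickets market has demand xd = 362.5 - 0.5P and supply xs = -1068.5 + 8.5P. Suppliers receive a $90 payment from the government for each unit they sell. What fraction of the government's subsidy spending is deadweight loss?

Pre-subsidy: 362.5 - 0.5P = -1068.5 + 8.5P gives P* = 159, x* = 283.
With the subsidy, sellers receive Ps = Pb + 90 for each unit, where Pb is the price buyers pay.
Supply in terms of Pb becomes xs = -1068.5 + 8.5(Pb + 90) = -303.5 + 8.5Pb. Setting this equal to demand: 362.5 - 0.5Pb = -303.5 + 8.5Pb, so Pb = 74.
Sellers receive Ps = 74 + 90 = 164; x' = 362.5 − 0.5·74 = 325.5.
ΔCS = ½(283 + 325.5)(159 − 74) = 25861.25; ΔPS = ½(283 + 325.5)(164 − 159) = 1521.25.
Government spending = 90 × 325.5 = 29295.
DWL = ½ × 90 × (325.5 − 283) = 1912.5; fraction = 1912.5 / 29295 = 85/1302.

DWL / government spending = 85/1302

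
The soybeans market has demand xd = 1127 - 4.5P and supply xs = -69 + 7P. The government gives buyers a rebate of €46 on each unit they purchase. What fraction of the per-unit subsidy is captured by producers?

Producer share = 9/23

Pre-subsidy: 1127 - 4.5P = -69 + 7P gives P* = 104, x* = 659.
With the rebate, buyers effectively pay Pb = Ps − 46, where Ps is the price sellers receive.
Demand in terms of Ps becomes xd = 1127 − 4.5(Ps − 46) = 1334 - 4.5Ps. Setting this equal to supply: 1334 - 4.5Ps = -69 + 7Ps, so Ps = 122.
Buyers pay Pb = 122 − 46 = 76; x' = -69 + 7·122 = 785.
Buyers' price falls by P* − Pb = 104 − 76 = 28; sellers' price rises by Ps − P* = 122 − 104 = 18.
So producers capture 18/46 = 9/23 of each unit of subsidy.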